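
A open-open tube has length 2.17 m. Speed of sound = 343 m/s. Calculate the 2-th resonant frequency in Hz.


Given values:
  Tube type: open-open, L = 2.17 m, c = 343 m/s, n = 2
Formula: f_n = n * c / (2 * L)
Compute 2 * L = 2 * 2.17 = 4.34
f = 2 * 343 / 4.34
f = 158.06

158.06 Hz


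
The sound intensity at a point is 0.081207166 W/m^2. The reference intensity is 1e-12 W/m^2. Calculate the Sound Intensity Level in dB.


Given values:
  I = 0.081207166 W/m^2
  I_ref = 1e-12 W/m^2
Formula: SIL = 10 * log10(I / I_ref)
Compute ratio: I / I_ref = 81207166000
Compute log10: log10(81207166000) = 10.909594
Multiply: SIL = 10 * 10.909594 = 109.1

109.1 dB


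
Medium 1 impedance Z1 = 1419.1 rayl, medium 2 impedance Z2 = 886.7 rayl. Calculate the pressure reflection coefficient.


Given values:
  Z1 = 1419.1 rayl, Z2 = 886.7 rayl
Formula: R = (Z2 - Z1) / (Z2 + Z1)
Numerator: Z2 - Z1 = 886.7 - 1419.1 = -532.4
Denominator: Z2 + Z1 = 886.7 + 1419.1 = 2305.8
R = -532.4 / 2305.8 = -0.2309

-0.2309


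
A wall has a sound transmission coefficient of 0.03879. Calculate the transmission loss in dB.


Given values:
  tau = 0.03879
Formula: TL = 10 * log10(1 / tau)
Compute 1 / tau = 1 / 0.03879 = 25.7798
Compute log10(25.7798) = 1.41128
TL = 10 * 1.41128 = 14.11

14.11 dB


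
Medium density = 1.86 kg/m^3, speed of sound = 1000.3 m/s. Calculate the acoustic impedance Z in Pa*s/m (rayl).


Given values:
  rho = 1.86 kg/m^3
  c = 1000.3 m/s
Formula: Z = rho * c
Z = 1.86 * 1000.3
Z = 1860.56

1860.56 rayl


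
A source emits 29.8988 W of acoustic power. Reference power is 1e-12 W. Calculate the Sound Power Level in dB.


Given values:
  W = 29.8988 W
  W_ref = 1e-12 W
Formula: SWL = 10 * log10(W / W_ref)
Compute ratio: W / W_ref = 29898800000000
Compute log10: log10(29898800000000) = 13.475654
Multiply: SWL = 10 * 13.475654 = 134.76

134.76 dB


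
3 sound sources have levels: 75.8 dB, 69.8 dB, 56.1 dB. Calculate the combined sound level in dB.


Formula: L_total = 10 * log10( sum(10^(Li/10)) )
  Source 1: 10^(75.8/10) = 38018939.6321
  Source 2: 10^(69.8/10) = 9549925.8602
  Source 3: 10^(56.1/10) = 407380.2778
Sum of linear values = 47976245.7701
L_total = 10 * log10(47976245.7701) = 76.81

76.81 dB


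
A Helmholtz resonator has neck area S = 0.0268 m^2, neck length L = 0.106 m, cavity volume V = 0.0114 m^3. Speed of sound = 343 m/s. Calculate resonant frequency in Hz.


Given values:
  S = 0.0268 m^2, L = 0.106 m, V = 0.0114 m^3, c = 343 m/s
Formula: f = (c / (2*pi)) * sqrt(S / (V * L))
Compute V * L = 0.0114 * 0.106 = 0.0012084
Compute S / (V * L) = 0.0268 / 0.0012084 = 22.1781
Compute sqrt(22.1781) = 4.709363
Compute c / (2*pi) = 343 / 6.283185 = 54.590148
f = 54.590148 * 4.709363 = 257.08

257.08 Hz


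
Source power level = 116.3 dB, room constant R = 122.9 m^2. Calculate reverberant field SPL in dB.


Given values:
  Lw = 116.3 dB, R = 122.9 m^2
Formula: SPL = Lw + 10 * log10(4 / R)
Compute 4 / R = 4 / 122.9 = 0.032547
Compute 10 * log10(0.032547) = -14.8749
SPL = 116.3 + (-14.8749) = 101.43

101.43 dB


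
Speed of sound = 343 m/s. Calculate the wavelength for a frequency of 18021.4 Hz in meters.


Given values:
  c = 343 m/s, f = 18021.4 Hz
Formula: lambda = c / f
lambda = 343 / 18021.4
lambda = 0.019

0.019 m


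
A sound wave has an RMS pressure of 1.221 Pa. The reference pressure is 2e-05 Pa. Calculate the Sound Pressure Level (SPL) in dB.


Given values:
  p = 1.221 Pa
  p_ref = 2e-05 Pa
Formula: SPL = 20 * log10(p / p_ref)
Compute ratio: p / p_ref = 1.221 / 2e-05 = 61050
Compute log10: log10(61050) = 4.785686
Multiply: SPL = 20 * 4.785686 = 95.71

95.71 dB


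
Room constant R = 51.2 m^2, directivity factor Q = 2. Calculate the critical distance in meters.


Given values:
  R = 51.2 m^2, Q = 2
Formula: d_c = 0.141 * sqrt(Q * R)
Compute Q * R = 2 * 51.2 = 102.4
Compute sqrt(102.4) = 10.1193
d_c = 0.141 * 10.1193 = 1.427

1.427 m


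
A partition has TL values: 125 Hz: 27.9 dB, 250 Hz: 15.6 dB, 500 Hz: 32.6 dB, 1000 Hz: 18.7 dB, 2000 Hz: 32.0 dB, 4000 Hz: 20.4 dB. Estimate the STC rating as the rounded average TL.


Given TL values at each frequency:
  125 Hz: 27.9 dB
  250 Hz: 15.6 dB
  500 Hz: 32.6 dB
  1000 Hz: 18.7 dB
  2000 Hz: 32.0 dB
  4000 Hz: 20.4 dB
Formula: STC ~ round(average of TL values)
Sum = 27.9 + 15.6 + 32.6 + 18.7 + 32.0 + 20.4 = 147.2
Average = 147.2 / 6 = 24.53
Rounded: 25

25


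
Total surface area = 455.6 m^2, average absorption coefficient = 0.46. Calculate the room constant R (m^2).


Given values:
  S = 455.6 m^2, alpha = 0.46
Formula: R = S * alpha / (1 - alpha)
Numerator: 455.6 * 0.46 = 209.576
Denominator: 1 - 0.46 = 0.54
R = 209.576 / 0.54 = 388.1

388.1 m^2


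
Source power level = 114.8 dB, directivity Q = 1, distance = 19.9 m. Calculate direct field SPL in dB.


Given values:
  Lw = 114.8 dB, Q = 1, r = 19.9 m
Formula: SPL = Lw + 10 * log10(Q / (4 * pi * r^2))
Compute 4 * pi * r^2 = 4 * pi * 19.9^2 = 4976.4084
Compute Q / denom = 1 / 4976.4084 = 0.00020095
Compute 10 * log10(0.00020095) = -36.9691
SPL = 114.8 + (-36.9691) = 77.83

77.83 dB


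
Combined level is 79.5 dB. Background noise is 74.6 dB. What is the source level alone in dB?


Given values:
  L_total = 79.5 dB, L_bg = 74.6 dB
Formula: L_source = 10 * log10(10^(L_total/10) - 10^(L_bg/10))
Convert to linear:
  10^(79.5/10) = 89125093.8134
  10^(74.6/10) = 28840315.0313
Difference: 89125093.8134 - 28840315.0313 = 60284778.7821
L_source = 10 * log10(60284778.7821) = 77.8

77.8 dB


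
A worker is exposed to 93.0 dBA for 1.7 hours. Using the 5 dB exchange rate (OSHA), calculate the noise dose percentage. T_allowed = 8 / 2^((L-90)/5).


Given values:
  L = 93.0 dBA, T = 1.7 hours
Formula: T_allowed = 8 / 2^((L - 90) / 5)
Compute exponent: (93.0 - 90) / 5 = 0.6
Compute 2^(0.6) = 1.515717
T_allowed = 8 / 1.515717 = 5.27803 hours
Dose = (T / T_allowed) * 100
Dose = (1.7 / 5.27803) * 100 = 32.21

32.21 %


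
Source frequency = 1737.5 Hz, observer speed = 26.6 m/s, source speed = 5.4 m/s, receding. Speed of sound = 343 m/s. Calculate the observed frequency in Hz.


Given values:
  f_s = 1737.5 Hz, v_o = 26.6 m/s, v_s = 5.4 m/s
  Direction: receding
Formula: f_o = f_s * (c - v_o) / (c + v_s)
Numerator: c - v_o = 343 - 26.6 = 316.4
Denominator: c + v_s = 343 + 5.4 = 348.4
f_o = 1737.5 * 316.4 / 348.4 = 1577.91

1577.91 Hz


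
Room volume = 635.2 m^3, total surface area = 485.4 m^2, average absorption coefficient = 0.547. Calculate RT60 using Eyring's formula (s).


Given values:
  V = 635.2 m^3, S = 485.4 m^2, alpha = 0.547
Formula: RT60 = 0.161 * V / (-S * ln(1 - alpha))
Compute ln(1 - 0.547) = ln(0.453) = -0.791863
Denominator: -485.4 * -0.791863 = 384.3703
Numerator: 0.161 * 635.2 = 102.2672
RT60 = 102.2672 / 384.3703 = 0.266

0.266 s


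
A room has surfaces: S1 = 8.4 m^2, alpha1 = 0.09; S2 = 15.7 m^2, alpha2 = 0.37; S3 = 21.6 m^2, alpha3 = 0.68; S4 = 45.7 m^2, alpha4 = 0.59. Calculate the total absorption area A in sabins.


Given surfaces:
  Surface 1: 8.4 * 0.09 = 0.756
  Surface 2: 15.7 * 0.37 = 5.809
  Surface 3: 21.6 * 0.68 = 14.688
  Surface 4: 45.7 * 0.59 = 26.963
Formula: A = sum(Si * alpha_i)
A = 0.756 + 5.809 + 14.688 + 26.963
A = 48.22

48.22 sabins


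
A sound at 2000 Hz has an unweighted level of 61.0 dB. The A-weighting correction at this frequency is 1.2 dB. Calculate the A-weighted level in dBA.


Given values:
  SPL = 61.0 dB
  A-weighting at 2000 Hz = 1.2 dB
Formula: L_A = SPL + A_weight
L_A = 61.0 + (1.2)
L_A = 62.2

62.2 dBA


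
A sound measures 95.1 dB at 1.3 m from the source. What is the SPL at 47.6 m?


Given values:
  SPL1 = 95.1 dB, r1 = 1.3 m, r2 = 47.6 m
Formula: SPL2 = SPL1 - 20 * log10(r2 / r1)
Compute ratio: r2 / r1 = 47.6 / 1.3 = 36.6154
Compute log10: log10(36.6154) = 1.563664
Compute drop: 20 * 1.563664 = 31.2733
SPL2 = 95.1 - 31.2733 = 63.83

63.83 dB


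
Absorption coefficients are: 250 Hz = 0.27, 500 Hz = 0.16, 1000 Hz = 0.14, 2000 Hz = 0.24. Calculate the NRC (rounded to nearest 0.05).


Given values:
  a_250 = 0.27, a_500 = 0.16
  a_1000 = 0.14, a_2000 = 0.24
Formula: NRC = (a250 + a500 + a1000 + a2000) / 4
Sum = 0.27 + 0.16 + 0.14 + 0.24 = 0.81
NRC = 0.81 / 4 = 0.2025
Rounded to nearest 0.05: 0.2

0.2


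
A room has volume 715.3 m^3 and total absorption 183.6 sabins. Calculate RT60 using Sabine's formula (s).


Given values:
  V = 715.3 m^3
  A = 183.6 sabins
Formula: RT60 = 0.161 * V / A
Numerator: 0.161 * 715.3 = 115.1633
RT60 = 115.1633 / 183.6 = 0.627

0.627 s


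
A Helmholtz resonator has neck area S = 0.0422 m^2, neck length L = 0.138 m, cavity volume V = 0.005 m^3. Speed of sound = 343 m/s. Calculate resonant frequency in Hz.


Given values:
  S = 0.0422 m^2, L = 0.138 m, V = 0.005 m^3, c = 343 m/s
Formula: f = (c / (2*pi)) * sqrt(S / (V * L))
Compute V * L = 0.005 * 0.138 = 0.00069
Compute S / (V * L) = 0.0422 / 0.00069 = 61.1594
Compute sqrt(61.1594) = 7.820448
Compute c / (2*pi) = 343 / 6.283185 = 54.590148
f = 54.590148 * 7.820448 = 426.92

426.92 Hz


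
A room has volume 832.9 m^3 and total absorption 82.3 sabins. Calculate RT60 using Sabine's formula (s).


Given values:
  V = 832.9 m^3
  A = 82.3 sabins
Formula: RT60 = 0.161 * V / A
Numerator: 0.161 * 832.9 = 134.0969
RT60 = 134.0969 / 82.3 = 1.629

1.629 s


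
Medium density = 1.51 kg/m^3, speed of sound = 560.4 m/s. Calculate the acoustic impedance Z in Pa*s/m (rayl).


Given values:
  rho = 1.51 kg/m^3
  c = 560.4 m/s
Formula: Z = rho * c
Z = 1.51 * 560.4
Z = 846.2

846.2 rayl


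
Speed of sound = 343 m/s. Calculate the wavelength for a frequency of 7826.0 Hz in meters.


Given values:
  c = 343 m/s, f = 7826.0 Hz
Formula: lambda = c / f
lambda = 343 / 7826.0
lambda = 0.0438

0.0438 m


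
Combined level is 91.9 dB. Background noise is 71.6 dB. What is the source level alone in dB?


Given values:
  L_total = 91.9 dB, L_bg = 71.6 dB
Formula: L_source = 10 * log10(10^(L_total/10) - 10^(L_bg/10))
Convert to linear:
  10^(91.9/10) = 1548816618.9125
  10^(71.6/10) = 14454397.7075
Difference: 1548816618.9125 - 14454397.7075 = 1534362221.205
L_source = 10 * log10(1534362221.205) = 91.86

91.86 dB


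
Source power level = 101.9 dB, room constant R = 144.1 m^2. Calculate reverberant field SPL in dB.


Given values:
  Lw = 101.9 dB, R = 144.1 m^2
Formula: SPL = Lw + 10 * log10(4 / R)
Compute 4 / R = 4 / 144.1 = 0.027759
Compute 10 * log10(0.027759) = -15.566
SPL = 101.9 + (-15.566) = 86.33

86.33 dB


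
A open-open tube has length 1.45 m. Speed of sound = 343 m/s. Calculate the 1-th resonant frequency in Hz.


Given values:
  Tube type: open-open, L = 1.45 m, c = 343 m/s, n = 1
Formula: f_n = n * c / (2 * L)
Compute 2 * L = 2 * 1.45 = 2.9
f = 1 * 343 / 2.9
f = 118.28

118.28 Hz


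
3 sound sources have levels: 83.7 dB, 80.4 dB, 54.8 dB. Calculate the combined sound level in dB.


Formula: L_total = 10 * log10( sum(10^(Li/10)) )
  Source 1: 10^(83.7/10) = 234422881.532
  Source 2: 10^(80.4/10) = 109647819.6143
  Source 3: 10^(54.8/10) = 301995.172
Sum of linear values = 344372696.3183
L_total = 10 * log10(344372696.3183) = 85.37

85.37 dB


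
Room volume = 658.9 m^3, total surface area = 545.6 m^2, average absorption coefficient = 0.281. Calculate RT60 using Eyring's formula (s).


Given values:
  V = 658.9 m^3, S = 545.6 m^2, alpha = 0.281
Formula: RT60 = 0.161 * V / (-S * ln(1 - alpha))
Compute ln(1 - 0.281) = ln(0.719) = -0.329894
Denominator: -545.6 * -0.329894 = 179.9902
Numerator: 0.161 * 658.9 = 106.0829
RT60 = 106.0829 / 179.9902 = 0.589

0.589 s


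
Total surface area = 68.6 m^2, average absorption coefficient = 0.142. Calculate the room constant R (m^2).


Given values:
  S = 68.6 m^2, alpha = 0.142
Formula: R = S * alpha / (1 - alpha)
Numerator: 68.6 * 0.142 = 9.7412
Denominator: 1 - 0.142 = 0.858
R = 9.7412 / 0.858 = 11.35

11.35 m^2


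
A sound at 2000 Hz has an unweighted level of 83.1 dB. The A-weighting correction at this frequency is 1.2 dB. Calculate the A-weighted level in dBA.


Given values:
  SPL = 83.1 dB
  A-weighting at 2000 Hz = 1.2 dB
Formula: L_A = SPL + A_weight
L_A = 83.1 + (1.2)
L_A = 84.3

84.3 dBA


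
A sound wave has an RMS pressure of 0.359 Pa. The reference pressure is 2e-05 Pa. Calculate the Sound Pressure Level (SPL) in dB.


Given values:
  p = 0.359 Pa
  p_ref = 2e-05 Pa
Formula: SPL = 20 * log10(p / p_ref)
Compute ratio: p / p_ref = 0.359 / 2e-05 = 17950
Compute log10: log10(17950) = 4.254064
Multiply: SPL = 20 * 4.254064 = 85.08

85.08 dB


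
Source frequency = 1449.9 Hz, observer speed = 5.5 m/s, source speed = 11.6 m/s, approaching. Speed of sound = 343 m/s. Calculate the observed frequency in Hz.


Given values:
  f_s = 1449.9 Hz, v_o = 5.5 m/s, v_s = 11.6 m/s
  Direction: approaching
Formula: f_o = f_s * (c + v_o) / (c - v_s)
Numerator: c + v_o = 343 + 5.5 = 348.5
Denominator: c - v_s = 343 - 11.6 = 331.4
f_o = 1449.9 * 348.5 / 331.4 = 1524.71

1524.71 Hz


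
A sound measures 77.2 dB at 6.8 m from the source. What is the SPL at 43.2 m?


Given values:
  SPL1 = 77.2 dB, r1 = 6.8 m, r2 = 43.2 m
Formula: SPL2 = SPL1 - 20 * log10(r2 / r1)
Compute ratio: r2 / r1 = 43.2 / 6.8 = 6.3529
Compute log10: log10(6.3529) = 0.802972
Compute drop: 20 * 0.802972 = 16.0594
SPL2 = 77.2 - 16.0594 = 61.14

61.14 dB


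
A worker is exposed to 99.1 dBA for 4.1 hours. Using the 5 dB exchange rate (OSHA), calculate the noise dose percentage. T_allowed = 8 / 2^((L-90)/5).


Given values:
  L = 99.1 dBA, T = 4.1 hours
Formula: T_allowed = 8 / 2^((L - 90) / 5)
Compute exponent: (99.1 - 90) / 5 = 1.82
Compute 2^(1.82) = 3.530812
T_allowed = 8 / 3.530812 = 2.265768 hours
Dose = (T / T_allowed) * 100
Dose = (4.1 / 2.265768) * 100 = 180.95

180.95 %


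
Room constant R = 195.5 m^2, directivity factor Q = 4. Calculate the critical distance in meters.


Given values:
  R = 195.5 m^2, Q = 4
Formula: d_c = 0.141 * sqrt(Q * R)
Compute Q * R = 4 * 195.5 = 782.0
Compute sqrt(782.0) = 27.9643
d_c = 0.141 * 27.9643 = 3.943

3.943 m


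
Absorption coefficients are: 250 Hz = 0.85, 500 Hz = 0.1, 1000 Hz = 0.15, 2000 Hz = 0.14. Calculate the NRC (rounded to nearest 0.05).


Given values:
  a_250 = 0.85, a_500 = 0.1
  a_1000 = 0.15, a_2000 = 0.14
Formula: NRC = (a250 + a500 + a1000 + a2000) / 4
Sum = 0.85 + 0.1 + 0.15 + 0.14 = 1.24
NRC = 1.24 / 4 = 0.31
Rounded to nearest 0.05: 0.3

0.3


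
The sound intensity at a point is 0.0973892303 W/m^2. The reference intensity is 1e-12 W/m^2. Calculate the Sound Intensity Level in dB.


Given values:
  I = 0.0973892303 W/m^2
  I_ref = 1e-12 W/m^2
Formula: SIL = 10 * log10(I / I_ref)
Compute ratio: I / I_ref = 97389230300
Compute log10: log10(97389230300) = 10.988511
Multiply: SIL = 10 * 10.988511 = 109.89

109.89 dB


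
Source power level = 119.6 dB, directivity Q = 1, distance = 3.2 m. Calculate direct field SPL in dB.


Given values:
  Lw = 119.6 dB, Q = 1, r = 3.2 m
Formula: SPL = Lw + 10 * log10(Q / (4 * pi * r^2))
Compute 4 * pi * r^2 = 4 * pi * 3.2^2 = 128.6796
Compute Q / denom = 1 / 128.6796 = 0.00777124
Compute 10 * log10(0.00777124) = -21.0951
SPL = 119.6 + (-21.0951) = 98.5

98.5 dB


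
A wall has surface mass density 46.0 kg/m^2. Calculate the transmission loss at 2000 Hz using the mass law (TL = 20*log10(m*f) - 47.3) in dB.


Given values:
  m = 46.0 kg/m^2, f = 2000 Hz
Formula: TL = 20 * log10(m * f) - 47.3
Compute m * f = 46.0 * 2000 = 92000.0
Compute log10(92000.0) = 4.963788
Compute 20 * 4.963788 = 99.2758
TL = 99.2758 - 47.3 = 51.98

51.98 dB


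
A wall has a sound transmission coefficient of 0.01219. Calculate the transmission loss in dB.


Given values:
  tau = 0.01219
Formula: TL = 10 * log10(1 / tau)
Compute 1 / tau = 1 / 0.01219 = 82.0345
Compute log10(82.0345) = 1.913997
TL = 10 * 1.913997 = 19.14

19.14 dB


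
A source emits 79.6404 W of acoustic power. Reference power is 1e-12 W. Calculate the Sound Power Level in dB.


Given values:
  W = 79.6404 W
  W_ref = 1e-12 W
Formula: SWL = 10 * log10(W / W_ref)
Compute ratio: W / W_ref = 79640400000000
Compute log10: log10(79640400000000) = 13.901133
Multiply: SWL = 10 * 13.901133 = 139.01

139.01 dB


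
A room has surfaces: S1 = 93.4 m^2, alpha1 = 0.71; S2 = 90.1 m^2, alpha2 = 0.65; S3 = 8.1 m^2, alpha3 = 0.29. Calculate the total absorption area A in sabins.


Given surfaces:
  Surface 1: 93.4 * 0.71 = 66.314
  Surface 2: 90.1 * 0.65 = 58.565
  Surface 3: 8.1 * 0.29 = 2.349
Formula: A = sum(Si * alpha_i)
A = 66.314 + 58.565 + 2.349
A = 127.23

127.23 sabins


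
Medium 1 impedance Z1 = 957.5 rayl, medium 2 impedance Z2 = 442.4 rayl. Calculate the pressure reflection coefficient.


Given values:
  Z1 = 957.5 rayl, Z2 = 442.4 rayl
Formula: R = (Z2 - Z1) / (Z2 + Z1)
Numerator: Z2 - Z1 = 442.4 - 957.5 = -515.1
Denominator: Z2 + Z1 = 442.4 + 957.5 = 1399.9
R = -515.1 / 1399.9 = -0.368

-0.368


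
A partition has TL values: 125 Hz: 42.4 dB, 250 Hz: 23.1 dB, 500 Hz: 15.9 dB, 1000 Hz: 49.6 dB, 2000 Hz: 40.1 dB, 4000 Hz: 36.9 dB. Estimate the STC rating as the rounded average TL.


Given TL values at each frequency:
  125 Hz: 42.4 dB
  250 Hz: 23.1 dB
  500 Hz: 15.9 dB
  1000 Hz: 49.6 dB
  2000 Hz: 40.1 dB
  4000 Hz: 36.9 dB
Formula: STC ~ round(average of TL values)
Sum = 42.4 + 23.1 + 15.9 + 49.6 + 40.1 + 36.9 = 208.0
Average = 208.0 / 6 = 34.67
Rounded: 35

35


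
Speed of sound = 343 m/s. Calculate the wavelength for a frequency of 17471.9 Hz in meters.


Given values:
  c = 343 m/s, f = 17471.9 Hz
Formula: lambda = c / f
lambda = 343 / 17471.9
lambda = 0.0196

0.0196 m


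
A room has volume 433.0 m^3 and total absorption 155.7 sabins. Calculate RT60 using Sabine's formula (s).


Given values:
  V = 433.0 m^3
  A = 155.7 sabins
Formula: RT60 = 0.161 * V / A
Numerator: 0.161 * 433.0 = 69.713
RT60 = 69.713 / 155.7 = 0.448

0.448 s


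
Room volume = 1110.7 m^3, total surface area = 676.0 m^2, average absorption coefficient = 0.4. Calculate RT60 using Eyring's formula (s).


Given values:
  V = 1110.7 m^3, S = 676.0 m^2, alpha = 0.4
Formula: RT60 = 0.161 * V / (-S * ln(1 - alpha))
Compute ln(1 - 0.4) = ln(0.6) = -0.510826
Denominator: -676.0 * -0.510826 = 345.3184
Numerator: 0.161 * 1110.7 = 178.8227
RT60 = 178.8227 / 345.3184 = 0.518

0.518 s


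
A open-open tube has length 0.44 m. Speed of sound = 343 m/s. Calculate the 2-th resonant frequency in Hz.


Given values:
  Tube type: open-open, L = 0.44 m, c = 343 m/s, n = 2
Formula: f_n = n * c / (2 * L)
Compute 2 * L = 2 * 0.44 = 0.88
f = 2 * 343 / 0.88
f = 779.55

779.55 Hz


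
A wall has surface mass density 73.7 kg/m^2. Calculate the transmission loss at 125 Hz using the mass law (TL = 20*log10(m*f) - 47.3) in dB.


Given values:
  m = 73.7 kg/m^2, f = 125 Hz
Formula: TL = 20 * log10(m * f) - 47.3
Compute m * f = 73.7 * 125 = 9212.5
Compute log10(9212.5) = 3.964378
Compute 20 * 3.964378 = 79.2876
TL = 79.2876 - 47.3 = 31.99

31.99 dB


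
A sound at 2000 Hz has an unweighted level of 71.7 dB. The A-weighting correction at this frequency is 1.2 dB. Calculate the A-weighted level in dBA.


Given values:
  SPL = 71.7 dB
  A-weighting at 2000 Hz = 1.2 dB
Formula: L_A = SPL + A_weight
L_A = 71.7 + (1.2)
L_A = 72.9

72.9 dBA


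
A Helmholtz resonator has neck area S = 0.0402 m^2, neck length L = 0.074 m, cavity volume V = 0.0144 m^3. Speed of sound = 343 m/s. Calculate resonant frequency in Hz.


Given values:
  S = 0.0402 m^2, L = 0.074 m, V = 0.0144 m^3, c = 343 m/s
Formula: f = (c / (2*pi)) * sqrt(S / (V * L))
Compute V * L = 0.0144 * 0.074 = 0.0010656
Compute S / (V * L) = 0.0402 / 0.0010656 = 37.7252
Compute sqrt(37.7252) = 6.142084
Compute c / (2*pi) = 343 / 6.283185 = 54.590148
f = 54.590148 * 6.142084 = 335.3

335.3 Hz


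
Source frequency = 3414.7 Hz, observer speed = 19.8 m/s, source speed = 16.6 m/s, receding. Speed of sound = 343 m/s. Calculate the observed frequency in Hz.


Given values:
  f_s = 3414.7 Hz, v_o = 19.8 m/s, v_s = 16.6 m/s
  Direction: receding
Formula: f_o = f_s * (c - v_o) / (c + v_s)
Numerator: c - v_o = 343 - 19.8 = 323.2
Denominator: c + v_s = 343 + 16.6 = 359.6
f_o = 3414.7 * 323.2 / 359.6 = 3069.05

3069.05 Hz


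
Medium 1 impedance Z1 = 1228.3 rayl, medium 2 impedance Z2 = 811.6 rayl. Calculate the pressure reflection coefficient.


Given values:
  Z1 = 1228.3 rayl, Z2 = 811.6 rayl
Formula: R = (Z2 - Z1) / (Z2 + Z1)
Numerator: Z2 - Z1 = 811.6 - 1228.3 = -416.7
Denominator: Z2 + Z1 = 811.6 + 1228.3 = 2039.9
R = -416.7 / 2039.9 = -0.2043

-0.2043


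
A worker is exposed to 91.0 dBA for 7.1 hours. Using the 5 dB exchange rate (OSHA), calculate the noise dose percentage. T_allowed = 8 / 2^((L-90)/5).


Given values:
  L = 91.0 dBA, T = 7.1 hours
Formula: T_allowed = 8 / 2^((L - 90) / 5)
Compute exponent: (91.0 - 90) / 5 = 0.2
Compute 2^(0.2) = 1.148698
T_allowed = 8 / 1.148698 = 6.964407 hours
Dose = (T / T_allowed) * 100
Dose = (7.1 / 6.964407) * 100 = 101.95

101.95 %


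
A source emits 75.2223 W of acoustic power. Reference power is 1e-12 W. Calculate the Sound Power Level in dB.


Given values:
  W = 75.2223 W
  W_ref = 1e-12 W
Formula: SWL = 10 * log10(W / W_ref)
Compute ratio: W / W_ref = 75222300000000
Compute log10: log10(75222300000000) = 13.876347
Multiply: SWL = 10 * 13.876347 = 138.76

138.76 dB


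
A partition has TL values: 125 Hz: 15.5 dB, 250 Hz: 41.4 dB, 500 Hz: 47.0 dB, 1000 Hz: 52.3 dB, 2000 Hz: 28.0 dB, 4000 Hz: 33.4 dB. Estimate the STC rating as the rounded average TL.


Given TL values at each frequency:
  125 Hz: 15.5 dB
  250 Hz: 41.4 dB
  500 Hz: 47.0 dB
  1000 Hz: 52.3 dB
  2000 Hz: 28.0 dB
  4000 Hz: 33.4 dB
Formula: STC ~ round(average of TL values)
Sum = 15.5 + 41.4 + 47.0 + 52.3 + 28.0 + 33.4 = 217.6
Average = 217.6 / 6 = 36.27
Rounded: 36

36


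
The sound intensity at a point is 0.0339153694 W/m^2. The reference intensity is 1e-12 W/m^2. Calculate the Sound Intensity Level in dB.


Given values:
  I = 0.0339153694 W/m^2
  I_ref = 1e-12 W/m^2
Formula: SIL = 10 * log10(I / I_ref)
Compute ratio: I / I_ref = 33915369400
Compute log10: log10(33915369400) = 10.530397
Multiply: SIL = 10 * 10.530397 = 105.3

105.3 dB


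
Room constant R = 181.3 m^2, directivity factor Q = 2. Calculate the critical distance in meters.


Given values:
  R = 181.3 m^2, Q = 2
Formula: d_c = 0.141 * sqrt(Q * R)
Compute Q * R = 2 * 181.3 = 362.6
Compute sqrt(362.6) = 19.0421
d_c = 0.141 * 19.0421 = 2.685

2.685 m


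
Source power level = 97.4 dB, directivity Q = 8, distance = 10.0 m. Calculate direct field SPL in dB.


Given values:
  Lw = 97.4 dB, Q = 8, r = 10.0 m
Formula: SPL = Lw + 10 * log10(Q / (4 * pi * r^2))
Compute 4 * pi * r^2 = 4 * pi * 10.0^2 = 1256.6371
Compute Q / denom = 8 / 1256.6371 = 0.0063662
Compute 10 * log10(0.0063662) = -21.9612
SPL = 97.4 + (-21.9612) = 75.44

75.44 dB


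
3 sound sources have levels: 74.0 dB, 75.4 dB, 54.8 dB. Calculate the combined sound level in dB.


Formula: L_total = 10 * log10( sum(10^(Li/10)) )
  Source 1: 10^(74.0/10) = 25118864.3151
  Source 2: 10^(75.4/10) = 34673685.0453
  Source 3: 10^(54.8/10) = 301995.172
Sum of linear values = 60094544.5324
L_total = 10 * log10(60094544.5324) = 77.79

77.79 dB


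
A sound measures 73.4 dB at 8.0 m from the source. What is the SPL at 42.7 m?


Given values:
  SPL1 = 73.4 dB, r1 = 8.0 m, r2 = 42.7 m
Formula: SPL2 = SPL1 - 20 * log10(r2 / r1)
Compute ratio: r2 / r1 = 42.7 / 8.0 = 5.3375
Compute log10: log10(5.3375) = 0.727338
Compute drop: 20 * 0.727338 = 14.5468
SPL2 = 73.4 - 14.5468 = 58.85

58.85 dB


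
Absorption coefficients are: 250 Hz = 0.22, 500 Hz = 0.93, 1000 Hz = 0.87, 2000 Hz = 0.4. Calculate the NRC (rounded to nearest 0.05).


Given values:
  a_250 = 0.22, a_500 = 0.93
  a_1000 = 0.87, a_2000 = 0.4
Formula: NRC = (a250 + a500 + a1000 + a2000) / 4
Sum = 0.22 + 0.93 + 0.87 + 0.4 = 2.42
NRC = 2.42 / 4 = 0.605
Rounded to nearest 0.05: 0.6

0.6


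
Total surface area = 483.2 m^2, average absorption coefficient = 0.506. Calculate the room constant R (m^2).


Given values:
  S = 483.2 m^2, alpha = 0.506
Formula: R = S * alpha / (1 - alpha)
Numerator: 483.2 * 0.506 = 244.4992
Denominator: 1 - 0.506 = 0.494
R = 244.4992 / 0.494 = 494.94

494.94 m^2


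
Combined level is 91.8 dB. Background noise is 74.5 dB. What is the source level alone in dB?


Given values:
  L_total = 91.8 dB, L_bg = 74.5 dB
Formula: L_source = 10 * log10(10^(L_total/10) - 10^(L_bg/10))
Convert to linear:
  10^(91.8/10) = 1513561248.4362
  10^(74.5/10) = 28183829.3126
Difference: 1513561248.4362 - 28183829.3126 = 1485377419.1236
L_source = 10 * log10(1485377419.1236) = 91.72

91.72 dB


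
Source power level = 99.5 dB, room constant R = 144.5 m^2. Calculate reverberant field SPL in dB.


Given values:
  Lw = 99.5 dB, R = 144.5 m^2
Formula: SPL = Lw + 10 * log10(4 / R)
Compute 4 / R = 4 / 144.5 = 0.027682
Compute 10 * log10(0.027682) = -15.578
SPL = 99.5 + (-15.578) = 83.92

83.92 dB


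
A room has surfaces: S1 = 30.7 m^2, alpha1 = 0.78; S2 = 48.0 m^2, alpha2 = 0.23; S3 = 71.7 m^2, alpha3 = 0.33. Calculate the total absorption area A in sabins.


Given surfaces:
  Surface 1: 30.7 * 0.78 = 23.946
  Surface 2: 48.0 * 0.23 = 11.04
  Surface 3: 71.7 * 0.33 = 23.661
Formula: A = sum(Si * alpha_i)
A = 23.946 + 11.04 + 23.661
A = 58.65

58.65 sabins


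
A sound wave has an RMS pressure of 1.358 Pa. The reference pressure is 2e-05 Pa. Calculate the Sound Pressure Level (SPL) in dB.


Given values:
  p = 1.358 Pa
  p_ref = 2e-05 Pa
Formula: SPL = 20 * log10(p / p_ref)
Compute ratio: p / p_ref = 1.358 / 2e-05 = 67900
Compute log10: log10(67900) = 4.83187
Multiply: SPL = 20 * 4.83187 = 96.64

96.64 dB


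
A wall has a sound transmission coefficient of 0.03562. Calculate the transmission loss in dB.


Given values:
  tau = 0.03562
Formula: TL = 10 * log10(1 / tau)
Compute 1 / tau = 1 / 0.03562 = 28.0741
Compute log10(28.0741) = 1.448306
TL = 10 * 1.448306 = 14.48

14.48 dB


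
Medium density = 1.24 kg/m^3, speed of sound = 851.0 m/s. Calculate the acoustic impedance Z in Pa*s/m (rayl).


Given values:
  rho = 1.24 kg/m^3
  c = 851.0 m/s
Formula: Z = rho * c
Z = 1.24 * 851.0
Z = 1055.24

1055.24 rayl


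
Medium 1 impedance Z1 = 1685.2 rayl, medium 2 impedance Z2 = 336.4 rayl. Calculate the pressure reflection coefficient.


Given values:
  Z1 = 1685.2 rayl, Z2 = 336.4 rayl
Formula: R = (Z2 - Z1) / (Z2 + Z1)
Numerator: Z2 - Z1 = 336.4 - 1685.2 = -1348.8
Denominator: Z2 + Z1 = 336.4 + 1685.2 = 2021.6
R = -1348.8 / 2021.6 = -0.6672

-0.6672


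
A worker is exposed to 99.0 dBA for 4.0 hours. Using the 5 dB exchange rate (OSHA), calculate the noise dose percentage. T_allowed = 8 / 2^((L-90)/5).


Given values:
  L = 99.0 dBA, T = 4.0 hours
Formula: T_allowed = 8 / 2^((L - 90) / 5)
Compute exponent: (99.0 - 90) / 5 = 1.8
Compute 2^(1.8) = 3.482202
T_allowed = 8 / 3.482202 = 2.297397 hours
Dose = (T / T_allowed) * 100
Dose = (4.0 / 2.297397) * 100 = 174.11

174.11 %


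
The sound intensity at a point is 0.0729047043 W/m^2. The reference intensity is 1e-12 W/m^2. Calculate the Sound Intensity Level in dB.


Given values:
  I = 0.0729047043 W/m^2
  I_ref = 1e-12 W/m^2
Formula: SIL = 10 * log10(I / I_ref)
Compute ratio: I / I_ref = 72904704300
Compute log10: log10(72904704300) = 10.862756
Multiply: SIL = 10 * 10.862756 = 108.63

108.63 dB


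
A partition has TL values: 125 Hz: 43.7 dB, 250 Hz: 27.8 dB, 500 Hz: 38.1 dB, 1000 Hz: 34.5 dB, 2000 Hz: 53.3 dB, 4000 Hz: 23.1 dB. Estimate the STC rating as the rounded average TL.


Given TL values at each frequency:
  125 Hz: 43.7 dB
  250 Hz: 27.8 dB
  500 Hz: 38.1 dB
  1000 Hz: 34.5 dB
  2000 Hz: 53.3 dB
  4000 Hz: 23.1 dB
Formula: STC ~ round(average of TL values)
Sum = 43.7 + 27.8 + 38.1 + 34.5 + 53.3 + 23.1 = 220.5
Average = 220.5 / 6 = 36.75
Rounded: 37

37


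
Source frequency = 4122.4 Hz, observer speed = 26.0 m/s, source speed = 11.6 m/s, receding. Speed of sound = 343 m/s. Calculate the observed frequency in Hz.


Given values:
  f_s = 4122.4 Hz, v_o = 26.0 m/s, v_s = 11.6 m/s
  Direction: receding
Formula: f_o = f_s * (c - v_o) / (c + v_s)
Numerator: c - v_o = 343 - 26.0 = 317.0
Denominator: c + v_s = 343 + 11.6 = 354.6
f_o = 4122.4 * 317.0 / 354.6 = 3685.28

3685.28 Hz


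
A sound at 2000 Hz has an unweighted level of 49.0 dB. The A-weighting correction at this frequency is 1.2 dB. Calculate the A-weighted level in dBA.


Given values:
  SPL = 49.0 dB
  A-weighting at 2000 Hz = 1.2 dB
Formula: L_A = SPL + A_weight
L_A = 49.0 + (1.2)
L_A = 50.2

50.2 dBA


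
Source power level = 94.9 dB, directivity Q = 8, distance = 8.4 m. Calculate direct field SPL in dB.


Given values:
  Lw = 94.9 dB, Q = 8, r = 8.4 m
Formula: SPL = Lw + 10 * log10(Q / (4 * pi * r^2))
Compute 4 * pi * r^2 = 4 * pi * 8.4^2 = 886.6831
Compute Q / denom = 8 / 886.6831 = 0.00902239
Compute 10 * log10(0.00902239) = -20.4468
SPL = 94.9 + (-20.4468) = 74.45

74.45 dB


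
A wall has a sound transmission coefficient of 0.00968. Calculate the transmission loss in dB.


Given values:
  tau = 0.00968
Formula: TL = 10 * log10(1 / tau)
Compute 1 / tau = 1 / 0.00968 = 103.3058
Compute log10(103.3058) = 2.014125
TL = 10 * 2.014125 = 20.14

20.14 dB


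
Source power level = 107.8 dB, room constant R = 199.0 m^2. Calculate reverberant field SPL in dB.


Given values:
  Lw = 107.8 dB, R = 199.0 m^2
Formula: SPL = Lw + 10 * log10(4 / R)
Compute 4 / R = 4 / 199.0 = 0.020101
Compute 10 * log10(0.020101) = -16.9678
SPL = 107.8 + (-16.9678) = 90.83

90.83 dB


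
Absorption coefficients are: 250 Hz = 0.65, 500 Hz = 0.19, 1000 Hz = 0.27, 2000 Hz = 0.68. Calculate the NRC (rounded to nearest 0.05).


Given values:
  a_250 = 0.65, a_500 = 0.19
  a_1000 = 0.27, a_2000 = 0.68
Formula: NRC = (a250 + a500 + a1000 + a2000) / 4
Sum = 0.65 + 0.19 + 0.27 + 0.68 = 1.79
NRC = 1.79 / 4 = 0.4475
Rounded to nearest 0.05: 0.45

0.45


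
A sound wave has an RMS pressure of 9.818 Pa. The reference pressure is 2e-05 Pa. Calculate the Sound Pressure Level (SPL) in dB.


Given values:
  p = 9.818 Pa
  p_ref = 2e-05 Pa
Formula: SPL = 20 * log10(p / p_ref)
Compute ratio: p / p_ref = 9.818 / 2e-05 = 490900
Compute log10: log10(490900) = 5.690993
Multiply: SPL = 20 * 5.690993 = 113.82

113.82 dB


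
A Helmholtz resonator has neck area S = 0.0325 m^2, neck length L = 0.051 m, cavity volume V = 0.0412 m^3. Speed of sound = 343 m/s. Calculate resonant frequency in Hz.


Given values:
  S = 0.0325 m^2, L = 0.051 m, V = 0.0412 m^3, c = 343 m/s
Formula: f = (c / (2*pi)) * sqrt(S / (V * L))
Compute V * L = 0.0412 * 0.051 = 0.0021012
Compute S / (V * L) = 0.0325 / 0.0021012 = 15.4674
Compute sqrt(15.4674) = 3.932862
Compute c / (2*pi) = 343 / 6.283185 = 54.590148
f = 54.590148 * 3.932862 = 214.7

214.7 Hz


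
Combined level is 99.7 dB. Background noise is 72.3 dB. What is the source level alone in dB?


Given values:
  L_total = 99.7 dB, L_bg = 72.3 dB
Formula: L_source = 10 * log10(10^(L_total/10) - 10^(L_bg/10))
Convert to linear:
  10^(99.7/10) = 9332543007.9699
  10^(72.3/10) = 16982436.5246
Difference: 9332543007.9699 - 16982436.5246 = 9315560571.4453
L_source = 10 * log10(9315560571.4453) = 99.69

99.69 dB


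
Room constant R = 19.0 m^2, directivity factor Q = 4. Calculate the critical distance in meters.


Given values:
  R = 19.0 m^2, Q = 4
Formula: d_c = 0.141 * sqrt(Q * R)
Compute Q * R = 4 * 19.0 = 76.0
Compute sqrt(76.0) = 8.7178
d_c = 0.141 * 8.7178 = 1.229

1.229 m


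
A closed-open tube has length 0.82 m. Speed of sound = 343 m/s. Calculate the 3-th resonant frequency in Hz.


Given values:
  Tube type: closed-open, L = 0.82 m, c = 343 m/s, n = 3
Formula: f_n = (2n - 1) * c / (4 * L)
Compute 2n - 1 = 2*3 - 1 = 5
Compute 4 * L = 4 * 0.82 = 3.28
f = 5 * 343 / 3.28
f = 522.87

522.87 Hz


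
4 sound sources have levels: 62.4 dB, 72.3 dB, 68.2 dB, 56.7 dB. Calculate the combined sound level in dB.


Formula: L_total = 10 * log10( sum(10^(Li/10)) )
  Source 1: 10^(62.4/10) = 1737800.8287
  Source 2: 10^(72.3/10) = 16982436.5246
  Source 3: 10^(68.2/10) = 6606934.4801
  Source 4: 10^(56.7/10) = 467735.1413
Sum of linear values = 25794906.9747
L_total = 10 * log10(25794906.9747) = 74.12

74.12 dB


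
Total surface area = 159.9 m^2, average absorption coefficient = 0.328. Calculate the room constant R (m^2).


Given values:
  S = 159.9 m^2, alpha = 0.328
Formula: R = S * alpha / (1 - alpha)
Numerator: 159.9 * 0.328 = 52.4472
Denominator: 1 - 0.328 = 0.672
R = 52.4472 / 0.672 = 78.05

78.05 m^2


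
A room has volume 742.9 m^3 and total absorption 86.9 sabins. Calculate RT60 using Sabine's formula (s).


Given values:
  V = 742.9 m^3
  A = 86.9 sabins
Formula: RT60 = 0.161 * V / A
Numerator: 0.161 * 742.9 = 119.6069
RT60 = 119.6069 / 86.9 = 1.376

1.376 s


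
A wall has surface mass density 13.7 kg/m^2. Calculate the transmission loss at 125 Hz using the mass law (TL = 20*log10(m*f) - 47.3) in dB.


Given values:
  m = 13.7 kg/m^2, f = 125 Hz
Formula: TL = 20 * log10(m * f) - 47.3
Compute m * f = 13.7 * 125 = 1712.5
Compute log10(1712.5) = 3.233631
Compute 20 * 3.233631 = 64.6726
TL = 64.6726 - 47.3 = 17.37

17.37 dB


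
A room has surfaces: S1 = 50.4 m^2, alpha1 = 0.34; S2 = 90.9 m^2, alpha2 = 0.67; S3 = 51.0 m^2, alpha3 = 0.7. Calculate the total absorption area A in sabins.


Given surfaces:
  Surface 1: 50.4 * 0.34 = 17.136
  Surface 2: 90.9 * 0.67 = 60.903
  Surface 3: 51.0 * 0.7 = 35.7
Formula: A = sum(Si * alpha_i)
A = 17.136 + 60.903 + 35.7
A = 113.74

113.74 sabins


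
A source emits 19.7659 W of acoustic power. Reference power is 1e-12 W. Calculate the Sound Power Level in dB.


Given values:
  W = 19.7659 W
  W_ref = 1e-12 W
Formula: SWL = 10 * log10(W / W_ref)
Compute ratio: W / W_ref = 19765900000000
Compute log10: log10(19765900000000) = 13.295917
Multiply: SWL = 10 * 13.295917 = 132.96

132.96 dB


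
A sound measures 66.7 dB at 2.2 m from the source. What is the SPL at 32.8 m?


Given values:
  SPL1 = 66.7 dB, r1 = 2.2 m, r2 = 32.8 m
Formula: SPL2 = SPL1 - 20 * log10(r2 / r1)
Compute ratio: r2 / r1 = 32.8 / 2.2 = 14.9091
Compute log10: log10(14.9091) = 1.173451
Compute drop: 20 * 1.173451 = 23.469
SPL2 = 66.7 - 23.469 = 43.23

43.23 dB


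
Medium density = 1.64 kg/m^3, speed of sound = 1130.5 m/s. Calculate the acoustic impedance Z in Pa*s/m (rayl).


Given values:
  rho = 1.64 kg/m^3
  c = 1130.5 m/s
Formula: Z = rho * c
Z = 1.64 * 1130.5
Z = 1854.02

1854.02 rayl


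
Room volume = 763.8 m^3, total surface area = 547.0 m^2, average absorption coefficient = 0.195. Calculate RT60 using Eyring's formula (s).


Given values:
  V = 763.8 m^3, S = 547.0 m^2, alpha = 0.195
Formula: RT60 = 0.161 * V / (-S * ln(1 - alpha))
Compute ln(1 - 0.195) = ln(0.805) = -0.216913
Denominator: -547.0 * -0.216913 = 118.6514
Numerator: 0.161 * 763.8 = 122.9718
RT60 = 122.9718 / 118.6514 = 1.036

1.036 s


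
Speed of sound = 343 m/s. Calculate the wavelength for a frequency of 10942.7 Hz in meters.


Given values:
  c = 343 m/s, f = 10942.7 Hz
Formula: lambda = c / f
lambda = 343 / 10942.7
lambda = 0.0313

0.0313 m


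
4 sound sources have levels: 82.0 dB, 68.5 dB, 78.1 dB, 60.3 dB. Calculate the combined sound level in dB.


Formula: L_total = 10 * log10( sum(10^(Li/10)) )
  Source 1: 10^(82.0/10) = 158489319.2461
  Source 2: 10^(68.5/10) = 7079457.8438
  Source 3: 10^(78.1/10) = 64565422.9035
  Source 4: 10^(60.3/10) = 1071519.3052
Sum of linear values = 231205719.2986
L_total = 10 * log10(231205719.2986) = 83.64

83.64 dB


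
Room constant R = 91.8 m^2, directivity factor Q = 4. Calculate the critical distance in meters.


Given values:
  R = 91.8 m^2, Q = 4
Formula: d_c = 0.141 * sqrt(Q * R)
Compute Q * R = 4 * 91.8 = 367.2
Compute sqrt(367.2) = 19.1625
d_c = 0.141 * 19.1625 = 2.702

2.702 m


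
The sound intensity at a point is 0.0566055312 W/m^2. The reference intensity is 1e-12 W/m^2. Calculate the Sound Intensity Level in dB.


Given values:
  I = 0.0566055312 W/m^2
  I_ref = 1e-12 W/m^2
Formula: SIL = 10 * log10(I / I_ref)
Compute ratio: I / I_ref = 56605531200
Compute log10: log10(56605531200) = 10.752859
Multiply: SIL = 10 * 10.752859 = 107.53

107.53 dB


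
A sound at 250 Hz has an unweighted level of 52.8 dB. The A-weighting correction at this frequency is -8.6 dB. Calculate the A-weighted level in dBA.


Given values:
  SPL = 52.8 dB
  A-weighting at 250 Hz = -8.6 dB
Formula: L_A = SPL + A_weight
L_A = 52.8 + (-8.6)
L_A = 44.2

44.2 dBA


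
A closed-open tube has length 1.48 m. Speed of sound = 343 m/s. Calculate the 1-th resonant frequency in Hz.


Given values:
  Tube type: closed-open, L = 1.48 m, c = 343 m/s, n = 1
Formula: f_n = (2n - 1) * c / (4 * L)
Compute 2n - 1 = 2*1 - 1 = 1
Compute 4 * L = 4 * 1.48 = 5.92
f = 1 * 343 / 5.92
f = 57.94

57.94 Hz


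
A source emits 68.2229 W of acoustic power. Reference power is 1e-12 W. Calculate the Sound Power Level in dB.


Given values:
  W = 68.2229 W
  W_ref = 1e-12 W
Formula: SWL = 10 * log10(W / W_ref)
Compute ratio: W / W_ref = 68222900000000
Compute log10: log10(68222900000000) = 13.83393
Multiply: SWL = 10 * 13.83393 = 138.34

138.34 dB


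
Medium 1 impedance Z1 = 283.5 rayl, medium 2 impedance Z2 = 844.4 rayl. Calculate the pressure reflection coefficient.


Given values:
  Z1 = 283.5 rayl, Z2 = 844.4 rayl
Formula: R = (Z2 - Z1) / (Z2 + Z1)
Numerator: Z2 - Z1 = 844.4 - 283.5 = 560.9
Denominator: Z2 + Z1 = 844.4 + 283.5 = 1127.9
R = 560.9 / 1127.9 = 0.4973

0.4973


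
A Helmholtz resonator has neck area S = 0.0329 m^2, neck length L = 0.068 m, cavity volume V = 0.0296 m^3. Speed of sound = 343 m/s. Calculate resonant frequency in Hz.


Given values:
  S = 0.0329 m^2, L = 0.068 m, V = 0.0296 m^3, c = 343 m/s
Formula: f = (c / (2*pi)) * sqrt(S / (V * L))
Compute V * L = 0.0296 * 0.068 = 0.0020128
Compute S / (V * L) = 0.0329 / 0.0020128 = 16.3454
Compute sqrt(16.3454) = 4.042944
Compute c / (2*pi) = 343 / 6.283185 = 54.590148
f = 54.590148 * 4.042944 = 220.7

220.7 Hz


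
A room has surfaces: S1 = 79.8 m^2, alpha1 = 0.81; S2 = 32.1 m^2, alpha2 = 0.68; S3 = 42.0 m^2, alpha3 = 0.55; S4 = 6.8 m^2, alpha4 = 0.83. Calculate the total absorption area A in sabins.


Given surfaces:
  Surface 1: 79.8 * 0.81 = 64.638
  Surface 2: 32.1 * 0.68 = 21.828
  Surface 3: 42.0 * 0.55 = 23.1
  Surface 4: 6.8 * 0.83 = 5.644
Formula: A = sum(Si * alpha_i)
A = 64.638 + 21.828 + 23.1 + 5.644
A = 115.21

115.21 sabins


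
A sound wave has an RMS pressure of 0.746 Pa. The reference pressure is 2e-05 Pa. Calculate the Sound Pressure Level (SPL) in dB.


Given values:
  p = 0.746 Pa
  p_ref = 2e-05 Pa
Formula: SPL = 20 * log10(p / p_ref)
Compute ratio: p / p_ref = 0.746 / 2e-05 = 37300
Compute log10: log10(37300) = 4.571709
Multiply: SPL = 20 * 4.571709 = 91.43

91.43 dB


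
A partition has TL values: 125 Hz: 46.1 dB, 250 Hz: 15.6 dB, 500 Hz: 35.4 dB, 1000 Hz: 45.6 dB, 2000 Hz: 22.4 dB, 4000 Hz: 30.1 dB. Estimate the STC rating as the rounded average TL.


Given TL values at each frequency:
  125 Hz: 46.1 dB
  250 Hz: 15.6 dB
  500 Hz: 35.4 dB
  1000 Hz: 45.6 dB
  2000 Hz: 22.4 dB
  4000 Hz: 30.1 dB
Formula: STC ~ round(average of TL values)
Sum = 46.1 + 15.6 + 35.4 + 45.6 + 22.4 + 30.1 = 195.2
Average = 195.2 / 6 = 32.53
Rounded: 33

33


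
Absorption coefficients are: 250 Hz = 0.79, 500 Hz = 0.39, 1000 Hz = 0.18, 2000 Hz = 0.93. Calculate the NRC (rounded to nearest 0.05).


Given values:
  a_250 = 0.79, a_500 = 0.39
  a_1000 = 0.18, a_2000 = 0.93
Formula: NRC = (a250 + a500 + a1000 + a2000) / 4
Sum = 0.79 + 0.39 + 0.18 + 0.93 = 2.29
NRC = 2.29 / 4 = 0.5725
Rounded to nearest 0.05: 0.55

0.55


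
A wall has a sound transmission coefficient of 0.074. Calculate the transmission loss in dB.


Given values:
  tau = 0.074
Formula: TL = 10 * log10(1 / tau)
Compute 1 / tau = 1 / 0.074 = 13.5135
Compute log10(13.5135) = 1.130768
TL = 10 * 1.130768 = 11.31

11.31 dB
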